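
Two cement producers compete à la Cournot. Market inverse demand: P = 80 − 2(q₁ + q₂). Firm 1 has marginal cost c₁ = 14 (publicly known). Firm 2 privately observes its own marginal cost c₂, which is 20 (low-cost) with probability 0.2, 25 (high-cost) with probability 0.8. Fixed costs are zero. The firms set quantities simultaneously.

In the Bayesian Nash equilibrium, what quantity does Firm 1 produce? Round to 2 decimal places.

12.67

Type-c best response for Firm 2: q₂(c) = (80 − c)/4 − q₁/2.
Firm 1 maximizes expected profit; its first-order condition is 80 − 4q₁ − 2E[q₂] − 14 = 0.
Substituting E[q₂] and solving: E[c₂] = 24, so q₁ = (80 − 2·14 + 24)/6 = 12.6667.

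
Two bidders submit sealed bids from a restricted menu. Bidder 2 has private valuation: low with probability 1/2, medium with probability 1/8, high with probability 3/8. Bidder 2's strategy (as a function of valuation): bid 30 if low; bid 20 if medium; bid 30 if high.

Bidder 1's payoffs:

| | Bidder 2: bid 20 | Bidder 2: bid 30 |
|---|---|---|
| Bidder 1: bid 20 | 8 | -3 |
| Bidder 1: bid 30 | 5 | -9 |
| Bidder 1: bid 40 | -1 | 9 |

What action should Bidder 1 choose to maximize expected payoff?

Compute Bidder 1's expected payoff for each action, taking the expectation over Bidder 2's type.
E[bid 20] = 1/2·(-3) + 1/8·(8) + 3/8·(-3) = -13/8
E[bid 30] = 1/2·(-9) + 1/8·(5) + 3/8·(-9) = -29/4
E[bid 40] = 1/2·(9) + 1/8·(-1) + 3/8·(9) = 31/4
Best response: bid 40 (31/4 is the largest).

bid 40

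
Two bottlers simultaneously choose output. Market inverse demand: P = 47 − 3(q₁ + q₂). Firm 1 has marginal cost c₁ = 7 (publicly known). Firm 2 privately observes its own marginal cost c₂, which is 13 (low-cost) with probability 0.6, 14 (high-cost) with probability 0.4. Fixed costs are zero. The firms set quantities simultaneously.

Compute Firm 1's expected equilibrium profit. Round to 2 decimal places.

Type-c best response for Firm 2: q₂(c) = (47 − c)/6 − q₁/2.
Firm 1 maximizes expected profit; its first-order condition is 47 − 6q₁ − 3E[q₂] − 7 = 0.
Substituting E[q₂] and solving: E[c₂] = 13.4, so q₁ = (47 − 2·7 + 13.4)/9 = 5.15556.
E[P] = 47 − 3·(q₁ + E[q₂]) = 22.4667; Firm 1's expected profit = (E[P] − 7)·q₁ = (22.4667 − 7)·5.15556 = 79.7393.

79.74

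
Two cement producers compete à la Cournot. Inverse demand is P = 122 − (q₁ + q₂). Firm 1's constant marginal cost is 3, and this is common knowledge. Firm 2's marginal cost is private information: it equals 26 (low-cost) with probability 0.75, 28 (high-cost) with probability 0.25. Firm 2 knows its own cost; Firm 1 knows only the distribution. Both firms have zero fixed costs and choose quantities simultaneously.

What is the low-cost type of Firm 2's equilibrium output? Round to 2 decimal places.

Type-c best response for Firm 2: q₂(c) = (122 − c)/2 − q₁/2.
Firm 1 maximizes expected profit; its first-order condition is 122 − 2q₁ − E[q₂] − 3 = 0.
Substituting E[q₂] and solving: E[c₂] = 26.5, so q₁ = (122 − 2·3 + 26.5)/3 = 47.5.
q₂(low-cost) = (122 − 26 − 47.5)/2 = 24.25.

24.25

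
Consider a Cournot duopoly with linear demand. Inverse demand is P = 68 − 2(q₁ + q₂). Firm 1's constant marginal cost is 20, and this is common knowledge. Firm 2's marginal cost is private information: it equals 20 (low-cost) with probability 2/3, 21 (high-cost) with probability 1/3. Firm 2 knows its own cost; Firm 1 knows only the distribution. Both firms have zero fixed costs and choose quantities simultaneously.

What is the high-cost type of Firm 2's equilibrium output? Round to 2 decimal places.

Type-c best response for Firm 2: q₂(c) = (68 − c)/4 − q₁/2.
Firm 1 maximizes expected profit; its first-order condition is 68 − 4q₁ − 2E[q₂] − 20 = 0.
Substituting E[q₂] and solving: E[c₂] = 20.3333, so q₁ = (68 − 2·20 + 20.3333)/6 = 8.05556.
q₂(high-cost) = (68 − 21 − 2·8.05556)/4 = 7.72222.

7.72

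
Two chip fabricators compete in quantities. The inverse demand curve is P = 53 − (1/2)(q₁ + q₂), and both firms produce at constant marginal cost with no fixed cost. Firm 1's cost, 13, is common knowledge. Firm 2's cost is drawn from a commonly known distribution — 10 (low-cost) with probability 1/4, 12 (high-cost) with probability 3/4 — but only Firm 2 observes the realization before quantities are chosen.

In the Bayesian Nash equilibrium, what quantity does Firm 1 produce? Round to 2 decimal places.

25.67

Type-c best response for Firm 2: q₂(c) = (53 − c) − q₁/2.
Firm 1 maximizes expected profit; its first-order condition is 53 − q₁ − (1/2)E[q₂] − 13 = 0.
Substituting E[q₂] and solving: E[c₂] = 11.5, so q₁ = (53 − 2·13 + 11.5)/(3/2) = 25.6667.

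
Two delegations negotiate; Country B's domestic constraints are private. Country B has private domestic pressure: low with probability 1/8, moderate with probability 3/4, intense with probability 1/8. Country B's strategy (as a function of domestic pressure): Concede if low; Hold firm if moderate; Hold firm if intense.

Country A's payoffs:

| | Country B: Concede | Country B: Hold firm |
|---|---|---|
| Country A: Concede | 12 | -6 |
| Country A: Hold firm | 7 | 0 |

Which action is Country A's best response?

Hold firm

Compute Country A's expected payoff for each action, taking the expectation over Country B's type.
E[Concede] = 1/8·(12) + 3/4·(-6) + 1/8·(-6) = -15/4
E[Hold firm] = 1/8·(7) + 3/4·(0) + 1/8·(0) = 7/8
Best response: Hold firm (7/8 is the largest).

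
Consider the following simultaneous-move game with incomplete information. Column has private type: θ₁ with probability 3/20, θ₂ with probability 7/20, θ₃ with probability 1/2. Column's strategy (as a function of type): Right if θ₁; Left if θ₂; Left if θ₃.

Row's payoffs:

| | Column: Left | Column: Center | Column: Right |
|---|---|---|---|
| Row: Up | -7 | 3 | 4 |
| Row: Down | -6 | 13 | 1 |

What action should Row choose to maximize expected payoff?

Down

E[Up] = 3/20·(4) + 7/20·(-7) + 1/2·(-7) = -107/20
E[Down] = 3/20·(1) + 7/20·(-6) + 1/2·(-6) = -99/20
Best response: Down (-99/20 is the largest).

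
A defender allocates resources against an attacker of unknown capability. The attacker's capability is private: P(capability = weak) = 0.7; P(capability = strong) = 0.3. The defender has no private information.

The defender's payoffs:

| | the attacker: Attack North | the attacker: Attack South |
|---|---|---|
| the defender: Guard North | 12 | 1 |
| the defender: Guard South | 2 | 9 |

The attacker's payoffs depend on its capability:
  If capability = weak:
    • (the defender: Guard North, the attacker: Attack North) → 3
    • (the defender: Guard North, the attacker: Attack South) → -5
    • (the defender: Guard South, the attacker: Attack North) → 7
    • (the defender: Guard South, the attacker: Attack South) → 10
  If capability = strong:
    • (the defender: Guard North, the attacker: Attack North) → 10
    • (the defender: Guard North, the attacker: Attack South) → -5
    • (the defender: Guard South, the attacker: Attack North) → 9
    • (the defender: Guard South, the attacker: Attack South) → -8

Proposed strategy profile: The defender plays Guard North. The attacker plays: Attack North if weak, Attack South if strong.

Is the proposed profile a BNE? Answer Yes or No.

A profile is a BNE iff every type of every player is best-responding given beliefs about the other side.
The defender plays Guard North: E[Guard North] = 0.7·(12) + 0.3·(1) = 8.7; E[Guard South] = 4.1. Best-responding. ✓
The attacker (capability weak), facing Guard North: Attack North gives 3, Attack South gives -5. Proposed Attack North is best. ✓
The attacker (capability strong), facing Guard North: Attack North gives 10, Attack South gives -5. Proposed Attack South is not best — profitable deviation exists. ✗

No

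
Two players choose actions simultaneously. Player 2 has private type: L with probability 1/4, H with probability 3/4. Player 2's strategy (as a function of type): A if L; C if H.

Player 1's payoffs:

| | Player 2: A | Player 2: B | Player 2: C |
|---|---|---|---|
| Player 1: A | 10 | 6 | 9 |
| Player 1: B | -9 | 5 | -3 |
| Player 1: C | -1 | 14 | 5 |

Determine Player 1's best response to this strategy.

A

E[A] = 1/4·(10) + 3/4·(9) = 37/4
E[B] = 1/4·(-9) + 3/4·(-3) = -9/2
E[C] = 1/4·(-1) + 3/4·(5) = 7/2
Best response: A (37/4 is the largest).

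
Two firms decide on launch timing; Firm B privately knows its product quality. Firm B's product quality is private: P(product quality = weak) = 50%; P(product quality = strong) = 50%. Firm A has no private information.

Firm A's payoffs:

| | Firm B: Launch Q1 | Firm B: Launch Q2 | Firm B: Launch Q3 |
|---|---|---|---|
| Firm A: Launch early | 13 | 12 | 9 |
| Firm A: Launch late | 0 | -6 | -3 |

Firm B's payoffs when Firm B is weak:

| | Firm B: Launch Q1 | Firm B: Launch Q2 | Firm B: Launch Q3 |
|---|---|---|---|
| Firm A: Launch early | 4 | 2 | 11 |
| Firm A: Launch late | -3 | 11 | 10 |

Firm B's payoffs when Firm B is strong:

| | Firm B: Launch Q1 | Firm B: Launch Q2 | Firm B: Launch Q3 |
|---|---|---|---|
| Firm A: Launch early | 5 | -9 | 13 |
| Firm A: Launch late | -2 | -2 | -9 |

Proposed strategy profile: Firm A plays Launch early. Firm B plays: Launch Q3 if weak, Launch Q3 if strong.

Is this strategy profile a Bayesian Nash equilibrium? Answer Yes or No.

A profile is a BNE iff every type of every player is best-responding given beliefs about the other side.
Firm A plays Launch early: E[Launch early] = 0.5·(9) + 0.5·(9) = 9; E[Launch late] = -3. Best-responding. ✓
Firm B (product quality weak), facing Launch early: Launch Q1 gives 4, Launch Q2 gives 2, Launch Q3 gives 11. Proposed Launch Q3 is best. ✓
Firm B (product quality strong), facing Launch early: Launch Q1 gives 5, Launch Q2 gives -9, Launch Q3 gives 13. Proposed Launch Q3 is best. ✓

Yes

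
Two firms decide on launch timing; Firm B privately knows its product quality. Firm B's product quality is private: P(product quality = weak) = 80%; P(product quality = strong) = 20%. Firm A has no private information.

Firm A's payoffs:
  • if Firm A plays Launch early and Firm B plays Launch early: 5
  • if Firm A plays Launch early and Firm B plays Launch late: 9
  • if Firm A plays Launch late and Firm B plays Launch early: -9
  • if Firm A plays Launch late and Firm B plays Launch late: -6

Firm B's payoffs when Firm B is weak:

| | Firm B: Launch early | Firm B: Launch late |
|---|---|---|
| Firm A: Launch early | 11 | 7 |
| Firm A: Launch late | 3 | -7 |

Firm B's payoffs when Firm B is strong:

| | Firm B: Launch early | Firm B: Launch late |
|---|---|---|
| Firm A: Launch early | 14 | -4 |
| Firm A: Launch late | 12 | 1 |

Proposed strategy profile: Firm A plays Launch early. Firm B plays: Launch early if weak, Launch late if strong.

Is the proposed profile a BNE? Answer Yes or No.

No

Firm A plays Launch early: E[Launch early] = 0.8·(5) + 0.2·(9) = 5.8; E[Launch late] = -8.4. Best-responding. ✓
Firm B (product quality weak), facing Launch early: Launch early gives 11, Launch late gives 7. Proposed Launch early is best. ✓
Firm B (product quality strong), facing Launch early: Launch early gives 14, Launch late gives -4. Proposed Launch late is not best — profitable deviation exists. ✗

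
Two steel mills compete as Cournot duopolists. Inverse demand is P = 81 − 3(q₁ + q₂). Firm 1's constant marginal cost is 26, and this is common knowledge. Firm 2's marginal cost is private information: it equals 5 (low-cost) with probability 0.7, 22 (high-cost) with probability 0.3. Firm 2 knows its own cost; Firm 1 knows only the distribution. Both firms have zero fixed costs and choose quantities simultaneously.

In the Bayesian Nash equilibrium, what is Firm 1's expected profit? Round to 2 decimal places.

Each type of Firm 2 best-responds to q₁; Firm 1 best-responds to the expected q₂ over Firm 2's types.
Firm 2 with cost c maximizes (81 − 3(q₁+q₂) − c)·q₂, giving q₂(c) = (81 − c − 3q₁)/6.
E[c₂] = 0.7·5 + 0.3·22 = 10.1
Firm 1's FOC against E[q₂] yields q₁ = (81 − 2·26 + E[c₂])/9 = (81 − 52 + 10.1)/9 = 4.34444.
E[P] = 81 − 3·(q₁ + E[q₂]) = 39.0333; Firm 1's expected profit = (E[P] − 26)·q₁ = (39.0333 − 26)·4.34444 = 56.6226.

56.62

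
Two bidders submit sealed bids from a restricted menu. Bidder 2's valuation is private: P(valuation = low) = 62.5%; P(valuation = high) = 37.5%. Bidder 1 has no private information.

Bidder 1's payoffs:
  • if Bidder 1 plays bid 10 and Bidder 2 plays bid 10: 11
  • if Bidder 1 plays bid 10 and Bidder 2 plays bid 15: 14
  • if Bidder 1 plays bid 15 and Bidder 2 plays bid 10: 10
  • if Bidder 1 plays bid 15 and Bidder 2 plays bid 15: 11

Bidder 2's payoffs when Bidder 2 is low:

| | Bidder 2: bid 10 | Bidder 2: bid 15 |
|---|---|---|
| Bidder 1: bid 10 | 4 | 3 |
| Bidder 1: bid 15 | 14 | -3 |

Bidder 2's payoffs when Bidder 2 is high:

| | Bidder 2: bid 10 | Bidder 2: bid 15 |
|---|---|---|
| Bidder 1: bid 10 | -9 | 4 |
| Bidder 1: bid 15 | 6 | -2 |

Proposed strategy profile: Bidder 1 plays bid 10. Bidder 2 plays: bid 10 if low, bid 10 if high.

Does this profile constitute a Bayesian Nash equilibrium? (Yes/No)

No

Bidder 1 plays bid 10: E[bid 10] = 0.625·(11) + 0.375·(11) = 11; E[bid 15] = 10. Best-responding. ✓
Bidder 2 (valuation low), facing bid 10: bid 10 gives 4, bid 15 gives 3. Proposed bid 10 is best. ✓
Bidder 2 (valuation high), facing bid 10: bid 10 gives -9, bid 15 gives 4. Proposed bid 10 is not best — profitable deviation exists. ✗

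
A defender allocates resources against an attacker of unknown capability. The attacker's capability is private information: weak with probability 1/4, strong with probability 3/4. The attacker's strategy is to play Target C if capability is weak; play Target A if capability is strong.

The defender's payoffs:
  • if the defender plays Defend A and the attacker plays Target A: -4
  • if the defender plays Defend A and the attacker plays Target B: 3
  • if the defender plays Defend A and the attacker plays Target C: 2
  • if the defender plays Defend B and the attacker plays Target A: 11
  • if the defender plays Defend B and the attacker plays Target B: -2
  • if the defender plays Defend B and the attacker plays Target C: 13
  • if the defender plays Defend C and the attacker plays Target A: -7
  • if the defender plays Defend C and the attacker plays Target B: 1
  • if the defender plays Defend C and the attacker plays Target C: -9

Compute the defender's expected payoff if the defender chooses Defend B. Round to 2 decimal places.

11.50

E[Defend B] = 1/4·13 + 3/4·11 = 13/4 + 33/4 = 23/2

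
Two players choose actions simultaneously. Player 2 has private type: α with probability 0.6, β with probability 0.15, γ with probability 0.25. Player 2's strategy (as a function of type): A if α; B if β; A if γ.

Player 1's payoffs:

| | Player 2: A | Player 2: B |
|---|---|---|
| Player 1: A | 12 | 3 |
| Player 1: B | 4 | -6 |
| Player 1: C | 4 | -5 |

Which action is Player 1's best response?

A

E[A] = 0.6·(12) + 0.15·(3) + 0.25·(12) = 10.65
E[B] = 0.6·(4) + 0.15·(-6) + 0.25·(4) = 2.5
E[C] = 0.6·(4) + 0.15·(-5) + 0.25·(4) = 2.65
Best response: A (10.65 is the largest).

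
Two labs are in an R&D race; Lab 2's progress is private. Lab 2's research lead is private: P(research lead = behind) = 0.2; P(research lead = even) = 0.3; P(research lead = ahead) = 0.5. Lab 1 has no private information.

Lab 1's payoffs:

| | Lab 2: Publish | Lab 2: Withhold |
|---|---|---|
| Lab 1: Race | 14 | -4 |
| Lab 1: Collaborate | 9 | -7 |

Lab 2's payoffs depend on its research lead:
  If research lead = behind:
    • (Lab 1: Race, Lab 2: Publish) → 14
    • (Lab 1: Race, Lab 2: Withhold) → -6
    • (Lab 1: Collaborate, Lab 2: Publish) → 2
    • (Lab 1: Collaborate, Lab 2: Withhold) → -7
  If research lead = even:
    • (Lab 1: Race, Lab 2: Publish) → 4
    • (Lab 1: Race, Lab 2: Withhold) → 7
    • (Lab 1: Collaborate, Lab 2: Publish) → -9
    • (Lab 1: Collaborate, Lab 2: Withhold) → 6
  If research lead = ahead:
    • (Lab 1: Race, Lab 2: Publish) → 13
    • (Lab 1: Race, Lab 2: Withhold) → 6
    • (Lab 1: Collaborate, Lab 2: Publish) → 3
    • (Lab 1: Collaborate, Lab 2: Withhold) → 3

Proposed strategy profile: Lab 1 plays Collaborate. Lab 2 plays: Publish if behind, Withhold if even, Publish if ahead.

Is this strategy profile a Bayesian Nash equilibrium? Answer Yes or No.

No

A profile is a BNE iff every type of every player is best-responding given beliefs about the other side.
Lab 1 plays Collaborate: E[Collaborate] = 0.2·(9) + 0.3·(-7) + 0.5·(9) = 4.2; E[Race] = 8.6. Not best-responding. ✗
Lab 2 (research lead behind), facing Collaborate: Publish gives 2, Withhold gives -7. Proposed Publish is best. ✓
Lab 2 (research lead even), facing Collaborate: Publish gives -9, Withhold gives 6. Proposed Withhold is best. ✓
Lab 2 (research lead ahead), facing Collaborate: Publish gives 3, Withhold gives 3. Proposed Publish is best. ✓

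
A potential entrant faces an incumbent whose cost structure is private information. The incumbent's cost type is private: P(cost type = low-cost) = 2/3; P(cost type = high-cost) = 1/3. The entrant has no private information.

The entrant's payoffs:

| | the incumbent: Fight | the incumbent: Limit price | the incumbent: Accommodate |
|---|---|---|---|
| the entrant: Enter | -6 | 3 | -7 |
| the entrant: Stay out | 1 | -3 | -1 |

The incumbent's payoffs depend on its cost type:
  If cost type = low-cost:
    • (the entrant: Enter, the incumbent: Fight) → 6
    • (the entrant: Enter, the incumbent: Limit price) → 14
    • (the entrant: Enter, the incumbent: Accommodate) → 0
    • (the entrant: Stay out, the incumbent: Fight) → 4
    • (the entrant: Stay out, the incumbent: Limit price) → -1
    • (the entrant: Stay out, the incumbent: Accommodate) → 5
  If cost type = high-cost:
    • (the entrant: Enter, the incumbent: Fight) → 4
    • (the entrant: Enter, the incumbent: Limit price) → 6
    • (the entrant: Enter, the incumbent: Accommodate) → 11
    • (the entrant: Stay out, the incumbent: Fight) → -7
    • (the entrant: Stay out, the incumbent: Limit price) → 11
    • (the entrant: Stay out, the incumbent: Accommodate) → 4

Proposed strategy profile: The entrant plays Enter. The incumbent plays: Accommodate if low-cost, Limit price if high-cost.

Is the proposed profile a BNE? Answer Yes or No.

No

The entrant plays Enter: E[Enter] = 2/3·(-7) + 1/3·(3) = -11/3; E[Stay out] = -5/3. Not best-responding. ✗
The incumbent (cost type low-cost), facing Enter: Fight gives 6, Limit price gives 14, Accommodate gives 0. Proposed Accommodate is not best — profitable deviation exists. ✗
The incumbent (cost type high-cost), facing Enter: Fight gives 4, Limit price gives 6, Accommodate gives 11. Proposed Limit price is not best — profitable deviation exists. ✗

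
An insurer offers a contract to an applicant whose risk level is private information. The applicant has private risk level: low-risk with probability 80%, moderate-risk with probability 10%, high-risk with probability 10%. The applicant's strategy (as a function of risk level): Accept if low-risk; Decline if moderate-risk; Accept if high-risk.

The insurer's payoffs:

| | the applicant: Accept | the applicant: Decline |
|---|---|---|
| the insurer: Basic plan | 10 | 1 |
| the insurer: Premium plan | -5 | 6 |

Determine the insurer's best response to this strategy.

Basic plan

Compute the insurer's expected payoff for each action, taking the expectation over the applicant's type.
E[Basic plan] = 0.8·(10) + 0.1·(1) + 0.1·(10) = 9.1
E[Premium plan] = 0.8·(-5) + 0.1·(6) + 0.1·(-5) = -3.9
Best response: Basic plan (9.1 is the largest).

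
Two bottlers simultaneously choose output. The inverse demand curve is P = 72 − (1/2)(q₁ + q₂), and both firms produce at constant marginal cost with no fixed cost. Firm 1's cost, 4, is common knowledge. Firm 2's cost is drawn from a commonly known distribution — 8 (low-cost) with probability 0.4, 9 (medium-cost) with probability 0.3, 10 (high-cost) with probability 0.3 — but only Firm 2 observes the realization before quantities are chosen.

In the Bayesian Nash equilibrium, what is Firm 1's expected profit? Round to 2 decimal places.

Firm 2 with cost c maximizes (72 − (1/2)(q₁+q₂) − c)·q₂, giving q₂(c) = (72 − c − (1/2)q₁).
E[c₂] = 0.4·8 + 0.3·9 + 0.3·10 = 8.9
Firm 1's FOC against E[q₂] yields q₁ = (72 − 2·4 + E[c₂])/(3/2) = (72 − 8 + 8.9)/(3/2) = 48.6.
E[P] = 72 − (1/2)·(q₁ + E[q₂]) = 28.3; Firm 1's expected profit = (E[P] − 4)·q₁ = (28.3 − 4)·48.6 = 1180.98.

1180.98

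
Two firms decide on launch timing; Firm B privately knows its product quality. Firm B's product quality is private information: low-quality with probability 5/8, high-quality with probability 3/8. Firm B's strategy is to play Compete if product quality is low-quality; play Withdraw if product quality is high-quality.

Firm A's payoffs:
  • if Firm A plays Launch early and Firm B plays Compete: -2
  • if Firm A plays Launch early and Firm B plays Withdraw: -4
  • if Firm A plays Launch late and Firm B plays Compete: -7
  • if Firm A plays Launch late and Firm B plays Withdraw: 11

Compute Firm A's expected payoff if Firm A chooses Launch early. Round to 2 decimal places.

-2.75

E[Launch early] = 5/8·(-2) + 3/8·(-4) = (-5/4) + (-3/2) = -11/4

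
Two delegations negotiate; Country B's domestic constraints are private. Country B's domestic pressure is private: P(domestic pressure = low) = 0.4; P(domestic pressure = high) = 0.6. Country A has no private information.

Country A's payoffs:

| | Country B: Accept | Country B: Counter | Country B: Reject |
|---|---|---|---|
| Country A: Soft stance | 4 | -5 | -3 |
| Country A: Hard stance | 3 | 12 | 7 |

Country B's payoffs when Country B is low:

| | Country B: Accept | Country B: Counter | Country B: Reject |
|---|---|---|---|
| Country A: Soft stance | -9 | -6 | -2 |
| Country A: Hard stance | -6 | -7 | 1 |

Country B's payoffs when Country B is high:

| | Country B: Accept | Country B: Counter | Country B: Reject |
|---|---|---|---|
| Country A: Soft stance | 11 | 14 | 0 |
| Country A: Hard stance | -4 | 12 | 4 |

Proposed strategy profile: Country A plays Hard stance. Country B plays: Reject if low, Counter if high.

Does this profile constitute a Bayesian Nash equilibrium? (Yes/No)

Yes

Country A plays Hard stance: E[Hard stance] = 0.4·(7) + 0.6·(12) = 10; E[Soft stance] = -4.2. Best-responding. ✓
Country B (domestic pressure low), facing Hard stance: Accept gives -6, Counter gives -7, Reject gives 1. Proposed Reject is best. ✓
Country B (domestic pressure high), facing Hard stance: Accept gives -4, Counter gives 12, Reject gives 4. Proposed Counter is best. ✓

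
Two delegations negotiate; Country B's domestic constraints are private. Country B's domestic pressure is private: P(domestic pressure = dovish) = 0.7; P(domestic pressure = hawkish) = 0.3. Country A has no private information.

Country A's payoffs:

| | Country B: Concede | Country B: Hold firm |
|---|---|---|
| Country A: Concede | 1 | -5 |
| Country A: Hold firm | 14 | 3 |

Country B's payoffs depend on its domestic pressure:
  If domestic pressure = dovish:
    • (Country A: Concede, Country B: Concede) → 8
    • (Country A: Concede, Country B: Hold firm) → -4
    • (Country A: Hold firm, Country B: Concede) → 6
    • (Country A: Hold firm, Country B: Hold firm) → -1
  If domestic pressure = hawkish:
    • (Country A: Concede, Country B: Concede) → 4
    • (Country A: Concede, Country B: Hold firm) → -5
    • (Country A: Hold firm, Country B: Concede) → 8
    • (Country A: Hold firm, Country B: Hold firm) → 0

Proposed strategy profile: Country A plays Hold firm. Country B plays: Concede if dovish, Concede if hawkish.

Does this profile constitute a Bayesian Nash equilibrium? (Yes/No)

A profile is a BNE iff every type of every player is best-responding given beliefs about the other side.
Country A plays Hold firm: E[Hold firm] = 0.7·(14) + 0.3·(14) = 14; E[Concede] = 1. Best-responding. ✓
Country B (domestic pressure dovish), facing Hold firm: Concede gives 6, Hold firm gives -1. Proposed Concede is best. ✓
Country B (domestic pressure hawkish), facing Hold firm: Concede gives 8, Hold firm gives 0. Proposed Concede is best. ✓

Yes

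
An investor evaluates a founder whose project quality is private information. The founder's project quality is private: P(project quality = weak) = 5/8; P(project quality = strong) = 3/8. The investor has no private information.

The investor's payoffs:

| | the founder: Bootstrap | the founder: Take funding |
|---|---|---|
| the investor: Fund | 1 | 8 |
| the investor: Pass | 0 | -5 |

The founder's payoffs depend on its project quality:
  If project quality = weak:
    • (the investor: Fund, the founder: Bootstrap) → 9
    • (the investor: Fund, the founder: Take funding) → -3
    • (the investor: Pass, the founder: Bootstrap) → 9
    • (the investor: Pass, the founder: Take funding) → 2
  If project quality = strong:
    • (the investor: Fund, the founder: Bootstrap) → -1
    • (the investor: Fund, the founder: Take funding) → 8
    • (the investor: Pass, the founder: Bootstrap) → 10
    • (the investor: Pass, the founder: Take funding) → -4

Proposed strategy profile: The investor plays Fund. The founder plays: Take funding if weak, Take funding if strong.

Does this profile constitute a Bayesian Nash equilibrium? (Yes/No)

The investor plays Fund: E[Fund] = 5/8·(8) + 3/8·(8) = 8; E[Pass] = -5. Best-responding. ✓
The founder (project quality weak), facing Fund: Bootstrap gives 9, Take funding gives -3. Proposed Take funding is not best — profitable deviation exists. ✗
The founder (project quality strong), facing Fund: Bootstrap gives -1, Take funding gives 8. Proposed Take funding is best. ✓

No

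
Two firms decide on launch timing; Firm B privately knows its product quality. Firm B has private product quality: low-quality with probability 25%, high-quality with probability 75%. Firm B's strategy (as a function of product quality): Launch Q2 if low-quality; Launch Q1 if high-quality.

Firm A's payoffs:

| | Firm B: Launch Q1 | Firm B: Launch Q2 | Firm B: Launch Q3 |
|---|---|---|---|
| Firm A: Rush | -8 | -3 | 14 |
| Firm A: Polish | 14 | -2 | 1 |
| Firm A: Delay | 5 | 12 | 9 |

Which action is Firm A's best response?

Polish

E[Rush] = 0.25·(-3) + 0.75·(-8) = -6.75
E[Polish] = 0.25·(-2) + 0.75·(14) = 10
E[Delay] = 0.25·(12) + 0.75·(5) = 6.75
Best response: Polish (10 is the largest).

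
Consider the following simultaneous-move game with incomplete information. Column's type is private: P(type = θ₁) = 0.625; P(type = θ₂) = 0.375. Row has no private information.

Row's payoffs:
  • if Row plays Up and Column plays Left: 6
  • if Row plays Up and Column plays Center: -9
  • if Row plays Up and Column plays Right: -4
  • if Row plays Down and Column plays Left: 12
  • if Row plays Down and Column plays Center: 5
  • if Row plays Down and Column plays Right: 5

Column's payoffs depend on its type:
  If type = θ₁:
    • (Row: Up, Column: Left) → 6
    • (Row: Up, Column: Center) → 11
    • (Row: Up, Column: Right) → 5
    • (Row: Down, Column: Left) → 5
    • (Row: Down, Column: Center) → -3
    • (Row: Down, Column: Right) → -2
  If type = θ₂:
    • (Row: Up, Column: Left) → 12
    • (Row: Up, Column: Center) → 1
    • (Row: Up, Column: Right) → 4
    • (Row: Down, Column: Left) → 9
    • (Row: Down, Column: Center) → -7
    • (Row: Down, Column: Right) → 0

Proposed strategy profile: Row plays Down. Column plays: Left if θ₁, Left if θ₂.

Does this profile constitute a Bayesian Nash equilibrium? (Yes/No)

Yes

Row plays Down: E[Down] = 0.625·(12) + 0.375·(12) = 12; E[Up] = 6. Best-responding. ✓
Column (type θ₁), facing Down: Left gives 5, Center gives -3, Right gives -2. Proposed Left is best. ✓
Column (type θ₂), facing Down: Left gives 9, Center gives -7, Right gives 0. Proposed Left is best. ✓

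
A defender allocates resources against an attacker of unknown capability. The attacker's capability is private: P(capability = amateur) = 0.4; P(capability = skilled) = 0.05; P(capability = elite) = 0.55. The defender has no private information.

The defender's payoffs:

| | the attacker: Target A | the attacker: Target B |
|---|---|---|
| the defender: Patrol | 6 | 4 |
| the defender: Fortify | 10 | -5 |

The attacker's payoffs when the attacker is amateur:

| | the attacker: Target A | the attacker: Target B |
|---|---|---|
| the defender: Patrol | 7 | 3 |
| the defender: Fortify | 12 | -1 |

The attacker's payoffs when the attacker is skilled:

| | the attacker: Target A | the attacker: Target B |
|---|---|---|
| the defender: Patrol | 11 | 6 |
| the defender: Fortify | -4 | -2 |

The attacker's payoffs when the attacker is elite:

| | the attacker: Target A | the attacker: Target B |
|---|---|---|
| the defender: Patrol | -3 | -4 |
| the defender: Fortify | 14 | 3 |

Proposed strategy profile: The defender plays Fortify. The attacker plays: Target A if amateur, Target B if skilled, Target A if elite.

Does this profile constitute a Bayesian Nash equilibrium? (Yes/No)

Yes

A profile is a BNE iff every type of every player is best-responding given beliefs about the other side.
The defender plays Fortify: E[Fortify] = 0.4·(10) + 0.05·(-5) + 0.55·(10) = 9.25; E[Patrol] = 5.9. Best-responding. ✓
The attacker (capability amateur), facing Fortify: Target A gives 12, Target B gives -1. Proposed Target A is best. ✓
The attacker (capability skilled), facing Fortify: Target A gives -4, Target B gives -2. Proposed Target B is best. ✓
The attacker (capability elite), facing Fortify: Target A gives 14, Target B gives 3. Proposed Target A is best. ✓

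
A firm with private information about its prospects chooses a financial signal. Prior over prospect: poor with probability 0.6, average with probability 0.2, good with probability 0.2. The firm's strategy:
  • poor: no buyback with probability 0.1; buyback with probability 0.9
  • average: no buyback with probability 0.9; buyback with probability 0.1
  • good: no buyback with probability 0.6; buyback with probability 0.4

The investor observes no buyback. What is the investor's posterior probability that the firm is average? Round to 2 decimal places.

Apply Bayes' rule using the sender's strategy as the likelihood.
P(no buyback) = 0.6·0.1 + 0.2·0.9 + 0.2·0.6 = 0.36
P(average | no buyback) = (0.2·0.9) / 0.36 = 0.18 / 0.36 = 0.5

0.50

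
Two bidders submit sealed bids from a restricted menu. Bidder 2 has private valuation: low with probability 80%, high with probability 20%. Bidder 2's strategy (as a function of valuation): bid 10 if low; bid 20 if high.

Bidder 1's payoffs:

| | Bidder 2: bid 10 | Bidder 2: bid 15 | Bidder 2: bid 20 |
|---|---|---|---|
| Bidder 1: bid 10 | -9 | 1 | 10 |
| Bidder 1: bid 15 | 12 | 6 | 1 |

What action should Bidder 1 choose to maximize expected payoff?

bid 15

E[bid 10] = 0.8·(-9) + 0.2·(10) = -5.2
E[bid 15] = 0.8·(12) + 0.2·(1) = 9.8
Best response: bid 15 (9.8 is the largest).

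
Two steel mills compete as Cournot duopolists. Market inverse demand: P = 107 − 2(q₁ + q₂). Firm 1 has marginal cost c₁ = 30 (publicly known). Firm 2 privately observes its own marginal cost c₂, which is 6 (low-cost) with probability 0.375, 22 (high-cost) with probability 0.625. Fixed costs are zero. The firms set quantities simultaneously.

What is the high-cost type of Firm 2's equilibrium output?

Firm 2 with cost c maximizes (107 − 2(q₁+q₂) − c)·q₂, giving q₂(c) = (107 − c − 2q₁)/4.
E[c₂] = 0.375·6 + 0.625·22 = 16
Firm 1's FOC against E[q₂] yields q₁ = (107 − 2·30 + E[c₂])/6 = (107 − 60 + 16)/6 = 10.5.
q₂(high-cost) = (107 − 22 − 2·10.5)/4 = 16.

16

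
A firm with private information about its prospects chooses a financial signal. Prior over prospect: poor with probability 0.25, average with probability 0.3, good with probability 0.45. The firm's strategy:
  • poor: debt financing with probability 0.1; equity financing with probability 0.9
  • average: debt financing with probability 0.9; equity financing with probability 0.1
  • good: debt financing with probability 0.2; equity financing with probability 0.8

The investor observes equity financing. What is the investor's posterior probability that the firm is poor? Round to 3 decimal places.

0.366

P(equity financing) = 0.25·0.9 + 0.3·0.1 + 0.45·0.8 = 0.615
P(poor | equity financing) = (0.25·0.9) / 0.615 = 0.225 / 0.615 = 0.365854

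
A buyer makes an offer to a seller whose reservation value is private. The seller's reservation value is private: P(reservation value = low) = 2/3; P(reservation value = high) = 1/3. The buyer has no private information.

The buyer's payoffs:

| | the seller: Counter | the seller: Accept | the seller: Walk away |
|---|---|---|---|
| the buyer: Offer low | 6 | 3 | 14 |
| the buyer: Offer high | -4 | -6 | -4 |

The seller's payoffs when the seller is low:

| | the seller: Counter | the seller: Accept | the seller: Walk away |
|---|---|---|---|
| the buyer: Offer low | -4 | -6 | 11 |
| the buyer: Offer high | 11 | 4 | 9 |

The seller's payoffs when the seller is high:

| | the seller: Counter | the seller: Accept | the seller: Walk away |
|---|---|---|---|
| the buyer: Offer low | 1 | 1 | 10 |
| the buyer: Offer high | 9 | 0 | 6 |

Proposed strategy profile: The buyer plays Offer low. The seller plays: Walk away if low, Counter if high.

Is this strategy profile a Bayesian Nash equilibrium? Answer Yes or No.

No

The buyer plays Offer low: E[Offer low] = 2/3·(14) + 1/3·(6) = 34/3; E[Offer high] = -4. Best-responding. ✓
The seller (reservation value low), facing Offer low: Counter gives -4, Accept gives -6, Walk away gives 11. Proposed Walk away is best. ✓
The seller (reservation value high), facing Offer low: Counter gives 1, Accept gives 1, Walk away gives 10. Proposed Counter is not best — profitable deviation exists. ✗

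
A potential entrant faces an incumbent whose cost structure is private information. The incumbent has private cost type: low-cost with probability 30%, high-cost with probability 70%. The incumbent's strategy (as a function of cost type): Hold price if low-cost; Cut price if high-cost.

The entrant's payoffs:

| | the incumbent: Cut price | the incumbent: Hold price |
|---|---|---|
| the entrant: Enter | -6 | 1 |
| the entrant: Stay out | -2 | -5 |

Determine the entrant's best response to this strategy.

Stay out

Compute the entrant's expected payoff for each action, taking the expectation over the incumbent's type.
E[Enter] = 0.3·(1) + 0.7·(-6) = -3.9
E[Stay out] = 0.3·(-5) + 0.7·(-2) = -2.9
Best response: Stay out (-2.9 is the largest).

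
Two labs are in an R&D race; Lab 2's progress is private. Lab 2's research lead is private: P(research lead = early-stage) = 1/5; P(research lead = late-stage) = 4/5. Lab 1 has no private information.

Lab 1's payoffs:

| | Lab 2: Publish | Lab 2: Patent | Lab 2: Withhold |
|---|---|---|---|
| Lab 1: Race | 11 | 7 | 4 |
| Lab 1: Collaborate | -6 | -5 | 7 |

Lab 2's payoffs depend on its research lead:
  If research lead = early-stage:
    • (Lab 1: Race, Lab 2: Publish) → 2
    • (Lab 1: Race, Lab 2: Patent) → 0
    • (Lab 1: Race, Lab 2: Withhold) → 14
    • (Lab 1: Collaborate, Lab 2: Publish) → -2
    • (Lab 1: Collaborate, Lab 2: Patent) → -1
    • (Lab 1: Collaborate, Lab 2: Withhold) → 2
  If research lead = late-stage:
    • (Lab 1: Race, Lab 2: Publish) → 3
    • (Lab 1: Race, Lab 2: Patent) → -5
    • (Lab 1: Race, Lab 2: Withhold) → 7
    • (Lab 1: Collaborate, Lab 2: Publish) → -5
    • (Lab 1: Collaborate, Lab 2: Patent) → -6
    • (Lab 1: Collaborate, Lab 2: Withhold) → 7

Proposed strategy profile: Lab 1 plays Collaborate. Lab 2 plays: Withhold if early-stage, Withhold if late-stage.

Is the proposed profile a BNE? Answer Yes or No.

Yes

A profile is a BNE iff every type of every player is best-responding given beliefs about the other side.
Lab 1 plays Collaborate: E[Collaborate] = 1/5·(7) + 4/5·(7) = 7; E[Race] = 4. Best-responding. ✓
Lab 2 (research lead early-stage), facing Collaborate: Publish gives -2, Patent gives -1, Withhold gives 2. Proposed Withhold is best. ✓
Lab 2 (research lead late-stage), facing Collaborate: Publish gives -5, Patent gives -6, Withhold gives 7. Proposed Withhold is best. ✓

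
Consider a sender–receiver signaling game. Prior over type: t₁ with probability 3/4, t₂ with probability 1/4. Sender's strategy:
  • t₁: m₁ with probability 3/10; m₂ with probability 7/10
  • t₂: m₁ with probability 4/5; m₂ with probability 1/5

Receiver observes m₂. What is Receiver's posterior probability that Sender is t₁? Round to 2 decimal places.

0.91

P(m₂) = (3/4)·(7/10) + (1/4)·(1/5) = 23/40
P(t₁ | m₂) = ((3/4)·(7/10)) / (23/40) = (21/40) / (23/40) = 21/23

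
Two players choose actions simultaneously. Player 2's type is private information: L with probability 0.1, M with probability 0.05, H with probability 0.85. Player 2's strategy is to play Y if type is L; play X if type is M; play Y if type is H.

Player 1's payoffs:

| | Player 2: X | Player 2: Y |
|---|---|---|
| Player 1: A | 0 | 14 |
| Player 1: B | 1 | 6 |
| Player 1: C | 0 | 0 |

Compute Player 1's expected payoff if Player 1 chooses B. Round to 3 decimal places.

Take the expectation over Player 2's type, weighting each type's action by its prior probability.
E[B] = 0.1·6 + 0.05·1 + 0.85·6 = 0.6 + 0.05 + 5.1 = 5.75

5.750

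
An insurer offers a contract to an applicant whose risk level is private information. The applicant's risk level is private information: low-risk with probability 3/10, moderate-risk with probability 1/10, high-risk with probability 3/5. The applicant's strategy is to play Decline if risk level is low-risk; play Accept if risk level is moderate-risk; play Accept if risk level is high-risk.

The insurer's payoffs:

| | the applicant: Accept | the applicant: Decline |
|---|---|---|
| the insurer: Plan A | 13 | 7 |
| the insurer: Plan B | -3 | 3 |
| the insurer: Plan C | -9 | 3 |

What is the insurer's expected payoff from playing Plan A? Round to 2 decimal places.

Take the expectation over the applicant's risk level, weighting each type's action by its prior probability.
E[Plan A] = 3/10·7 + 1/10·13 + 3/5·13 = 21/10 + 13/10 + 39/5 = 56/5

11.20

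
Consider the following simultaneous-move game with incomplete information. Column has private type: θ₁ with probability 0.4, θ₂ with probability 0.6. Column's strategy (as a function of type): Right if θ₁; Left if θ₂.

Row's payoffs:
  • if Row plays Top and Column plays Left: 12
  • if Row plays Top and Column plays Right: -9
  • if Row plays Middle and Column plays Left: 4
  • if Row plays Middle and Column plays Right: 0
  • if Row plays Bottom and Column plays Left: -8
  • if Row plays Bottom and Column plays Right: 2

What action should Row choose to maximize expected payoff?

E[Top] = 0.4·(-9) + 0.6·(12) = 3.6
E[Middle] = 0.4·(0) + 0.6·(4) = 2.4
E[Bottom] = 0.4·(2) + 0.6·(-8) = -4
Best response: Top (3.6 is the largest).

Top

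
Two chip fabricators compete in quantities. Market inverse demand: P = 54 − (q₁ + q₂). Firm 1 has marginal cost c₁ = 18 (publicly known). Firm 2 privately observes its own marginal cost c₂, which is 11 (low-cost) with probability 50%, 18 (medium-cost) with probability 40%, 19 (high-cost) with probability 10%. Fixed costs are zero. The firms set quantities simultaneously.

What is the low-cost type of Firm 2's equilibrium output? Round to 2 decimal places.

16.07

Firm 2 with cost c maximizes (54 − (q₁+q₂) − c)·q₂, giving q₂(c) = (54 − c − q₁)/2.
E[c₂] = 0.5·11 + 0.4·18 + 0.1·19 = 14.6
Firm 1's FOC against E[q₂] yields q₁ = (54 − 2·18 + E[c₂])/3 = (54 − 36 + 14.6)/3 = 10.8667.
q₂(low-cost) = (54 − 11 − 10.8667)/2 = 16.0667.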